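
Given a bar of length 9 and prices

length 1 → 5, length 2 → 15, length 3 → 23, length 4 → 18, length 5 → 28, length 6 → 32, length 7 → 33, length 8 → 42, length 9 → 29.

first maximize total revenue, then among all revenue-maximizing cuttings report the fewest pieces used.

Consider every possible first cut. r[k] is the best of p[i]+r[k−i] over all sellable i≤k.
r[1] = 5
r[2] = max(5+5, 15+0) = 15
r[3] = max(5+15, 15+5, 23+0) = 23
r[4] = max(5+23, 15+15, 23+5, 18+0) = 30
r[5] = max(5+30, 15+23, 23+15, 18+5, 28+0) = 38
r[6] = max(5+38, 15+30, 23+23, 18+15, 28+5, 32+0) = 46
r[7] = max(5+46, 15+38, 23+30, …, 32+5, 33+0) = 53
r[8] = max(5+53, 15+46, 23+38, …, 33+5, 42+0) = 61
r[9] = max(5+61, 15+53, 23+46, …, 42+5, 29+0) = 69
Maximum revenue is 69.
Now minimize piece count subject to staying optimal: for each k, pieces[k] = 1 + min over i with p[i]+r[k−i]=r[k] of pieces[k−i].
pieces[6] = 2
pieces[7] = 3
pieces[8] = 3
pieces[9] = 3

3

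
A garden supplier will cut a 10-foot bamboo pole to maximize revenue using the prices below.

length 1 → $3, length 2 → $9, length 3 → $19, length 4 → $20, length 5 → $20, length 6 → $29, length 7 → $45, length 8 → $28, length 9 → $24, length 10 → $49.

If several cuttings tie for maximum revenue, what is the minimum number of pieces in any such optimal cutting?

Let r[k] be the best obtainable value from length k. For each k, try every first piece i and keep the best of price[i] + r[k−i].
r[1] = 3
r[2] = max(3+3, 9+0) = 9
r[3] = max(3+9, 9+3, 19+0) = 19
r[4] = max(3+19, 9+9, 19+3, 20+0) = 22
r[5] = max(3+22, 9+19, 19+9, 20+3, 20+0) = 28
r[6] = max(3+28, 9+22, 19+19, 20+9, 20+3, 29+0) = 38
r[7] = max(3+38, 9+28, 19+22, …, 29+3, 45+0) = 45
r[8] = max(3+45, 9+38, 19+28, …, 45+3, 28+0) = 48
r[9] = max(3+48, 9+45, 19+38, …, 28+3, 24+0) = 57
r[10] = max(3+57, 9+48, 19+45, …, 24+3, 49+0) = 64
Maximum revenue is $64.
Now minimize piece count subject to staying optimal: for each k, pieces[k] = 1 + min over i with p[i]+r[k−i]=r[k] of pieces[k−i].
pieces[7] = 1
pieces[8] = 2
pieces[9] = 3
pieces[10] = 2

2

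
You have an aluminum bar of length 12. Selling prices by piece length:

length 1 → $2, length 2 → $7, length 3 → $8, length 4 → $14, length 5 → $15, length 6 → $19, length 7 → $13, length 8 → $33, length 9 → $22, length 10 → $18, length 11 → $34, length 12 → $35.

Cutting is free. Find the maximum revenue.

Let v[k] be the best obtainable value from length k. For each k, try every first piece i and keep the best of price[i] + v[k−i].
v[1] = 2
v[2] = 7
v[3] = 9  (first piece 1, then v[2]=7)
v[4] = 14  (first piece 2, then v[2]=7)
v[5] = 16  (first piece 1, then v[4]=14)
v[6] = 21  (first piece 2, then v[4]=14)
v[7] = 23  (first piece 1, then v[6]=21)
v[8] = 33
v[9] = 35  (first piece 1, then v[8]=33)
v[10] = 40  (first piece 2, then v[8]=33)
v[11] = 42  (first piece 1, then v[10]=40)
v[12] = 47  (first piece 2, then v[10]=40)
One optimal cutting: 8 + 2 + 2 → $33 + $7 + $7 = $47.

47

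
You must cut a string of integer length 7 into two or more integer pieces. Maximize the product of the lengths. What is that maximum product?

Let prod[k] be the best product for length k (with at least one cut). For each first piece i, the rest contributes max(k−i, prod[k−i]).
prod[2] = 1×max(1,0) = 1×1 = 1
prod[3] = 1×max(2,1) = 1×2 = 2
prod[4] = 2×max(2,1) = 2×2 = 4
prod[5] = 2×max(3,2) = 2×3 = 6
prod[6] = 3×max(3,2) = 3×3 = 9
prod[7] = 2×max(5,6) = 2×6 = 12
One optimal split: 3 + 2 + 2; product 3×2×2 = 12.

12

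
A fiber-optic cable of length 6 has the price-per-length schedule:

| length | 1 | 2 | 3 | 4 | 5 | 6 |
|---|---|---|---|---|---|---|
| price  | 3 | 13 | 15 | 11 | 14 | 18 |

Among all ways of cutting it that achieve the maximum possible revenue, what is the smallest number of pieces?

3

Let r[k] be the best obtainable value from length k. For each k, try every first piece i and keep the best of price[i] + r[k−i].
r[1] = 3
r[2] = max(3+3, 13+0) = 13
r[3] = max(3+13, 13+3, 15+0) = 16
r[4] = max(3+16, 13+13, 15+3, 11+0) = 26
r[5] = max(3+26, 13+16, 15+13, 11+3, 14+0) = 29
r[6] = max(3+29, 13+26, 15+16, 11+13, 14+3, 18+0) = 39
Maximum revenue is $39.
Now minimize piece count subject to staying optimal: for each k, pieces[k] = 1 + min over i with p[i]+r[k−i]=r[k] of pieces[k−i].
pieces[3] = 2
pieces[4] = 2
pieces[5] = 3
pieces[6] = 3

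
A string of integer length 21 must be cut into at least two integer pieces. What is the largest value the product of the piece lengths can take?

2187

Define g[k] = max over 1≤i<k of i · max(k−i, g[k−i]); the inner max lets the remainder stay uncut if that's better.
g[2] = 1*max(1,0) = 1*1 = 1
g[3] = max(1*2, 2*1) = 2
g[4] = max(1*3, 2*2, 3*1) = 4
g[5] = max(1*4, 2*3, 3*2, 4*1) = 6
g[6] = max(1*6, 2*4, 3*3, 4*2, 5*1) = 9
g[7] = max(1*9, 2*6, 3*4, 4*3, 5*2, 6*1) = 12
g[8] = max(1*12, 2*9, 3*6, …, 6*2, 7*1) = 18
g[9] = max(1*18, 2*12, 3*9, …, 7*2, 8*1) = 27
g[10] = max(1*27, 2*18, 3*12, …, 8*2, 9*1) = 36
g[11] = max(1*36, 2*27, 3*18, …, 9*2, 10*1) = 54
g[12] = max(1*54, 2*36, 3*27, …, 10*2, 11*1) = 81
g[13] = max(1*81, 2*54, 3*36, …, 11*2, 12*1) = 108
g[14] = max(1*108, 2*81, 3*54, …, 12*2, 13*1) = 162
g[15] = max(1*162, 2*108, 3*81, …, 13*2, 14*1) = 243
g[16] = max(1*243, 2*162, 3*108, …, 14*2, 15*1) = 324
g[17] = max(1*324, 2*243, 3*162, …, 15*2, 16*1) = 486
g[18] = max(1*486, 2*324, 3*243, …, 16*2, 17*1) = 729
g[19] = max(1*729, 2*486, 3*324, …, 17*2, 18*1) = 972
g[20] = max(1*972, 2*729, 3*486, …, 18*2, 19*1) = 1458
g[21] = max(1*1458, 2*972, 3*729, …, 19*2, 20*1) = 2187
One optimal split: 3 + 3 + 3 + 3 + 3 + 3 + 3; product 3*3*3*3*3*3*3 = 2187.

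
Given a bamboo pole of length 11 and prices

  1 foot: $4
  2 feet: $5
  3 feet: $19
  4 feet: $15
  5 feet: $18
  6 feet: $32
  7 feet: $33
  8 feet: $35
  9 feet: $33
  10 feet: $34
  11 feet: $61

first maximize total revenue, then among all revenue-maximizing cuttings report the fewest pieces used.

Consider every possible first cut. r[k] is the best of p[i]+r[k−i] over all sellable i≤k.
r[1] = 4
r[2] = max(4+4, 5+0) = 8
r[3] = max(4+8, 5+4, 19+0) = 19
r[4] = max(4+19, 5+8, 19+4, 15+0) = 23
r[5] = max(4+23, 5+19, 19+8, 15+4, 18+0) = 27
r[6] = max(4+27, 5+23, 19+19, 15+8, 18+4, 32+0) = 38
r[7] = max(4+38, 5+27, 19+23, …, 32+4, 33+0) = 42
r[8] = max(4+42, 5+38, 19+27, …, 33+4, 35+0) = 46
r[9] = max(4+46, 5+42, 19+38, …, 35+4, 33+0) = 57
r[10] = max(4+57, 5+46, 19+42, …, 33+4, 34+0) = 61
r[11] = max(4+61, 5+57, 19+46, …, 34+4, 61+0) = 65
Maximum revenue is $65.
Now minimize piece count subject to staying optimal: for each k, pieces[k] = 1 + min over i with p[i]+r[k−i]=r[k] of pieces[k−i].
pieces[8] = 4
pieces[9] = 3
pieces[10] = 4
pieces[11] = 5

5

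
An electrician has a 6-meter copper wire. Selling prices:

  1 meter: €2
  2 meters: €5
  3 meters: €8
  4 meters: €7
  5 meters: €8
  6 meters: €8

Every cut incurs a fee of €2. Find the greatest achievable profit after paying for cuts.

Consider every possible first cut. net[k] is the best of p[i]+net[k−i] over all sellable i≤k, charging 2 whenever i<k.
net[1] = 2
net[2] = max(2+2-2, 5+0) = 5
net[3] = max(2+5-2, 5+2-2, 8+0) = 8
net[4] = max(2+8-2, 5+5-2, 8+2-2, 7+0) = 8
net[5] = max(2+8-2, 5+8-2, 8+5-2, 7+2-2, 8+0) = 11
net[6] = max(2+11-2, 5+8-2, 8+8-2, 7+5-2, 8+2-2, 8+0) = 14
One optimal plan: pieces 3 + 3 (1 cut) → €16 − €2 = €14.

14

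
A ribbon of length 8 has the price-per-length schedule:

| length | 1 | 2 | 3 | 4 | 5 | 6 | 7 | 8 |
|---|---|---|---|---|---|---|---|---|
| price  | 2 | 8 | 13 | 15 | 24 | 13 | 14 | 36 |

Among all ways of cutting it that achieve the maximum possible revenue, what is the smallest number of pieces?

2

Let r[k] be the best obtainable value from length k. For each k, try every first piece i and keep the best of price[i] + r[k−i].
r[1] = 2
r[2] = max(2+2, 8+0) = 8
r[3] = max(2+8, 8+2, 13+0) = 13
r[4] = max(2+13, 8+8, 13+2, 15+0) = 16
r[5] = max(2+16, 8+13, 13+8, 15+2, 24+0) = 24
r[6] = max(2+24, 8+16, 13+13, 15+8, 24+2, 13+0) = 26
r[7] = max(2+26, 8+24, 13+16, …, 13+2, 14+0) = 32
r[8] = max(2+32, 8+26, 13+24, …, 14+2, 36+0) = 37
Maximum revenue is ¢37.
Now minimize piece count subject to staying optimal: for each k, pieces[k] = 1 + min over i with p[i]+r[k−i]=r[k] of pieces[k−i].
pieces[5] = 1
pieces[6] = 2
pieces[7] = 2
pieces[8] = 2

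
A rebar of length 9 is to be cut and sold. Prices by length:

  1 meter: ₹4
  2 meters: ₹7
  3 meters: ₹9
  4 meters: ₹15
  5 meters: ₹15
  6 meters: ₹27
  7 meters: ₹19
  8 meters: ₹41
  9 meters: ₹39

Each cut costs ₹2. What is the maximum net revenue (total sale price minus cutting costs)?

43

Build net[k] bottom-up: net[k] = max over allowed piece i of (p[i] + net[k−i]) − 2 per cut.
net[1] = 4
net[2] = max(4+4-2, 7+0) = 7
net[3] = max(4+7-2, 7+4-2, 9+0) = 9
net[4] = max(4+9-2, 7+7-2, 9+4-2, 15+0) = 15
net[5] = max(4+15-2, 7+9-2, 9+7-2, 15+4-2, 15+0) = 17
net[6] = max(4+17-2, 7+15-2, 9+9-2, 15+7-2, 15+4-2, 27+0) = 27
net[7] = max(4+27-2, 7+17-2, 9+15-2, …, 27+4-2, 19+0) = 29
net[8] = max(4+29-2, 7+27-2, 9+17-2, …, 19+4-2, 41+0) = 41
net[9] = max(4+41-2, 7+29-2, 9+27-2, …, 41+4-2, 39+0) = 43
One optimal plan: pieces 8 + 1 (1 cut) → ₹45 − ₹2 = ₹43.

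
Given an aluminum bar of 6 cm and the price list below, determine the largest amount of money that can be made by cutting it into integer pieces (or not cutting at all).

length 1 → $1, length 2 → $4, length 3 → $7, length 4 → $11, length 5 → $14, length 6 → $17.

17

Consider every possible first cut. r[k] is the best of p[i]+r[k−i] over all sellable i≤k.
r[1] = 1
r[2] = max(1+1, 4+0) = 4
r[3] = max(1+4, 4+1, 7+0) = 7
r[4] = max(1+7, 4+4, 7+1, 11+0) = 11
r[5] = max(1+11, 4+7, 7+4, 11+1, 14+0) = 14
r[6] = max(1+14, 4+11, 7+7, 11+4, 14+1, 17+0) = 17
Best is to sell the whole 6-cm piece uncut for $17.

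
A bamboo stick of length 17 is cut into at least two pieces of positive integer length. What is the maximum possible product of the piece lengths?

486

Define P[k] = max over 1≤i<k of i · max(k−i, P[k−i]); the inner max lets the remainder stay uncut if that's better.
P[2] = 1·max(1,0) = 1·1 = 1
P[3] = 1·max(2,1) = 1·2 = 2
P[4] = 2·max(2,1) = 2·2 = 4
P[5] = 2·max(3,2) = 2·3 = 6
P[6] = 3·max(3,2) = 3·3 = 9
P[7] = 2·max(5,6) = 2·6 = 12
P[8] = 2·max(6,9) = 2·9 = 18
P[9] = 3·max(6,9) = 3·9 = 27
P[10] = 2·max(8,18) = 2·18 = 36
P[11] = 2·max(9,27) = 2·27 = 54
P[12] = 3·max(9,27) = 3·27 = 81
P[13] = 2·max(11,54) = 2·54 = 108
P[14] = 2·max(12,81) = 2·81 = 162
P[15] = 3·max(12,81) = 3·81 = 243
P[16] = 2·max(14,162) = 2·162 = 324
P[17] = 2·max(15,243) = 2·243 = 486
One optimal split: 3 + 3 + 3 + 3 + 3 + 2; product 3·3·3·3·3·2 = 486.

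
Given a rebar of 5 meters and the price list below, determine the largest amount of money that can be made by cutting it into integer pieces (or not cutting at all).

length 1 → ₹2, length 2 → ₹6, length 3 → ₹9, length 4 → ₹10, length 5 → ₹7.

Let R[k] be the best obtainable value from length k. For each k, try every first piece i and keep the best of price[i] + R[k−i].
R[1] = 2
R[2] = max(2+2, 6+0) = 6
R[3] = max(2+6, 6+2, 9+0) = 9
R[4] = max(2+9, 6+6, 9+2, 10+0) = 12
R[5] = max(2+12, 6+9, 9+6, 10+2, 7+0) = 15
One optimal cutting: 3 + 2 → ₹9 + ₹6 = ₹15.

15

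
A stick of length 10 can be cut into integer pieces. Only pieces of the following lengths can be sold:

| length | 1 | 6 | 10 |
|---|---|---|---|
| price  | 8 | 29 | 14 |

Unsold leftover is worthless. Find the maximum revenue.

80

Let f[k] be the best obtainable value from length k. For each k, try every first piece i and keep the best of price[i] + f[k−i].
f[1] = 8
f[2] = 16  (first piece 1, then f[1]=8)
f[3] = 24  (first piece 1, then f[2]=16)
f[4] = 32  (first piece 1, then f[3]=24)
f[5] = 40  (first piece 1, then f[4]=32)
f[6] = 48  (first piece 1, then f[5]=40)
f[7] = 56  (first piece 1, then f[6]=48)
f[8] = 64  (first piece 1, then f[7]=56)
f[9] = 72  (first piece 1, then f[8]=64)
f[10] = 80  (first piece 1, then f[9]=72)
One optimal cutting: 1 + 1 + 1 + 1 + 1 + 1 + 1 + 1 + 1 + 1 → $80.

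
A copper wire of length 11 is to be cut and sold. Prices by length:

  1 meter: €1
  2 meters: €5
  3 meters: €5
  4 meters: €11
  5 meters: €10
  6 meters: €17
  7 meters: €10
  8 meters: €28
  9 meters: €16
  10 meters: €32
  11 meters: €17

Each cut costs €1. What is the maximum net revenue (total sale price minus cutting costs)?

32

Let net[k] be the best obtainable value from length k. For each k, try every first piece i and keep the best of price[i] + net[k−i] minus the 1 cut fee when i<k.
net[1] = 1
net[2] = max(1+1-1, 5+0) = 5
net[3] = max(1+5-1, 5+1-1, 5+0) = 5
net[4] = max(1+5-1, 5+5-1, 5+1-1, 11+0) = 11
net[5] = max(1+11-1, 5+5-1, 5+5-1, 11+1-1, 10+0) = 11
net[6] = max(1+11-1, 5+11-1, 5+5-1, 11+5-1, 10+1-1, 17+0) = 17
net[7] = max(1+17-1, 5+11-1, 5+11-1, …, 17+1-1, 10+0) = 17
net[8] = max(1+17-1, 5+17-1, 5+11-1, …, 10+1-1, 28+0) = 28
net[9] = max(1+28-1, 5+17-1, 5+17-1, …, 28+1-1, 16+0) = 28
net[10] = max(1+28-1, 5+28-1, 5+17-1, …, 16+1-1, 32+0) = 32
net[11] = max(1+32-1, 5+28-1, 5+28-1, …, 32+1-1, 17+0) = 32
One optimal plan: pieces 8 + 2 + 1 (2 cuts) → €34 − €2 = €32.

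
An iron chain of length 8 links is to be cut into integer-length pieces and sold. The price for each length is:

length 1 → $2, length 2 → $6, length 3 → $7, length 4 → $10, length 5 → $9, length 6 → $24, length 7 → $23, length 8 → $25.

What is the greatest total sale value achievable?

Build r[k] bottom-up: r[k] = max over allowed piece i of (p[i] + r[k−i]).
r[1] = 2
r[2] = 6
r[3] = 8  (first piece 1, then r[2]=6)
r[4] = 12  (first piece 2, then r[2]=6)
r[5] = 14  (first piece 1, then r[4]=12)
r[6] = 24
r[7] = 26  (first piece 1, then r[6]=24)
r[8] = 30  (first piece 2, then r[6]=24)
One optimal cutting: 6 + 2 → $24 + $6 = $30.

30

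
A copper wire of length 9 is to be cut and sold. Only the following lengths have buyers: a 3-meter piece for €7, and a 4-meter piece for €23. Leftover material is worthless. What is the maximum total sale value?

46

Build best[k] bottom-up: best[k] = max over allowed piece i of (p[i] + best[k−i]).
best[1] = 0
best[2] = 0
best[3] = 7
best[4] = max(7+0, 23+0) = 23
best[5] = max(7+0, 23+0) = 23
best[6] = max(7+7, 23+0) = 23
best[7] = max(7+23, 23+7) = 30
best[8] = max(7+23, 23+23) = 46
best[9] = max(7+23, 23+23) = 46
One optimal cutting: pieces 4 + 4 with 1 meter of scrap → €46.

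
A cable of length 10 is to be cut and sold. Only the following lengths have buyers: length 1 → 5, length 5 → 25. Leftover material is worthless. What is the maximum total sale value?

50

Consider every possible first cut. best[k] is the best of p[i]+best[k−i] over all sellable i≤k.
best[1] = 5
best[2] = 10  (first piece 1, then best[1]=5)
best[3] = 15  (first piece 1, then best[2]=10)
best[4] = 20  (first piece 1, then best[3]=15)
best[5] = 25  (first piece 1, then best[4]=20)
best[6] = 30  (first piece 1, then best[5]=25)
best[7] = 35  (first piece 1, then best[6]=30)
best[8] = 40  (first piece 1, then best[7]=35)
best[9] = 45  (first piece 1, then best[8]=40)
best[10] = 50  (first piece 1, then best[9]=45)
One optimal cutting: 1 + 1 + 1 + 1 + 1 + 1 + 1 + 1 + 1 + 1 → 50.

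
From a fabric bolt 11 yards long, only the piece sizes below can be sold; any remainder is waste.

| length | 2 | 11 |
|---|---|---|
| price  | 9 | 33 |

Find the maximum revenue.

45

Consider every possible first cut. r[k] is the best of p[i]+r[k−i] over all sellable i≤k.
r[1] = 0
r[2] = 9
r[3] = 9
r[4] = 18  (first piece 2, then r[2]=9)
r[5] = 18
r[6] = 27  (first piece 2, then r[4]=18)
r[7] = 27
r[8] = 36  (first piece 2, then r[6]=27)
r[9] = 36
r[10] = 45  (first piece 2, then r[8]=36)
r[11] = max(9+36, 33+0) = 45
One optimal cutting: pieces 2 + 2 + 2 + 2 + 2 with 1 yard of scrap → $45.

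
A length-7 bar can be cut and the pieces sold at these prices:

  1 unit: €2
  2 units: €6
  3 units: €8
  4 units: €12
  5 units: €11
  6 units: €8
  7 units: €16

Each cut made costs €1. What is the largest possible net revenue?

19

Consider every possible first cut. v[k] is the best of p[i]+v[k−i] over all sellable i≤k, charging 1 whenever i<k.
v[1] = 2
v[2] = 6
v[3] = 8
v[4] = 12
v[5] = 13  (first piece 1, then v[4]=12)
v[6] = 17  (first piece 2, then v[4]=12)
v[7] = 19  (first piece 3, then v[4]=12)
One optimal plan: pieces 4 + 3 (1 cut) → €20 − €1 = €19.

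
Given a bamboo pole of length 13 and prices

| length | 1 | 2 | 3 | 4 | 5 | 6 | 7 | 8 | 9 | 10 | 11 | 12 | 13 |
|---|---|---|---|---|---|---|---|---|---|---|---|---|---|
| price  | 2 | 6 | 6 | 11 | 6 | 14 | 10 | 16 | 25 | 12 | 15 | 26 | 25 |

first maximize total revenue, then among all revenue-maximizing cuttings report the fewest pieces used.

7

Consider every possible first cut. r[k] is the best of p[i]+r[k−i] over all sellable i≤k.
r[1] = 2
r[2] = max(2+2, 6+0) = 6
r[3] = max(2+6, 6+2, 6+0) = 8
r[4] = max(2+8, 6+6, 6+2, 11+0) = 12
r[5] = max(2+12, 6+8, 6+6, 11+2, 6+0) = 14
r[6] = max(2+14, 6+12, 6+8, 11+6, 6+2, 14+0) = 18
r[7] = max(2+18, 6+14, 6+12, …, 14+2, 10+0) = 20
r[8] = max(2+20, 6+18, 6+14, …, 10+2, 16+0) = 24
r[9] = max(2+24, 6+20, 6+18, …, 16+2, 25+0) = 26
r[10] = max(2+26, 6+24, 6+20, …, 25+2, 12+0) = 30
r[11] = max(2+30, 6+26, 6+24, …, 12+2, 15+0) = 32
r[12] = max(2+32, 6+30, 6+26, …, 15+2, 26+0) = 36
r[13] = max(2+36, 6+32, 6+30, …, 26+2, 25+0) = 38
Maximum revenue is $38.
Now minimize piece count subject to staying optimal: for each k, pieces[k] = 1 + min over i with p[i]+r[k−i]=r[k] of pieces[k−i].
pieces[10] = 5
pieces[11] = 6
pieces[12] = 6
pieces[13] = 7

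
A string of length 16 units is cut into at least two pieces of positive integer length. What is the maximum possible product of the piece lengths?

324

Fill P[k] for k=2..16: at each k try every first piece i and multiply by the better of (k−i) uncut or P[k−i].
P[2] = 1*max(1,0) = 1*1 = 1
P[3] = max(1*2, 2*1) = 2
P[4] = max(1*3, 2*2, 3*1) = 4
P[5] = max(1*4, 2*3, 3*2, 4*1) = 6
P[6] = max(1*6, 2*4, 3*3, 4*2, 5*1) = 9
P[7] = max(1*9, 2*6, 3*4, 4*3, 5*2, 6*1) = 12
P[8] = max(1*12, 2*9, 3*6, …, 6*2, 7*1) = 18
P[9] = max(1*18, 2*12, 3*9, …, 7*2, 8*1) = 27
P[10] = max(1*27, 2*18, 3*12, …, 8*2, 9*1) = 36
P[11] = max(1*36, 2*27, 3*18, …, 9*2, 10*1) = 54
P[12] = max(1*54, 2*36, 3*27, …, 10*2, 11*1) = 81
P[13] = max(1*81, 2*54, 3*36, …, 11*2, 12*1) = 108
P[14] = max(1*108, 2*81, 3*54, …, 12*2, 13*1) = 162
P[15] = max(1*162, 2*108, 3*81, …, 13*2, 14*1) = 243
P[16] = max(1*243, 2*162, 3*108, …, 14*2, 15*1) = 324
One optimal split: 3 + 3 + 3 + 3 + 2 + 2; product 3*3*3*3*2*2 = 324.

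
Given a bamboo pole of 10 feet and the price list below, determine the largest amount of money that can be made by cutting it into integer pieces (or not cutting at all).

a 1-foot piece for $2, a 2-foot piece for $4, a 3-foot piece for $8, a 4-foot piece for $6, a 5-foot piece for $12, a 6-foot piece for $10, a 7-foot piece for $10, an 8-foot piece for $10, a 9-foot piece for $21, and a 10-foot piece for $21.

Build best[k] bottom-up: best[k] = max over allowed piece i of (p[i] + best[k−i]).
best[1] = 2
best[2] = 4  (first piece 1, then best[1]=2)
best[3] = 8
best[4] = 10  (first piece 1, then best[3]=8)
best[5] = 12  (first piece 1, then best[4]=10)
best[6] = 16  (first piece 3, then best[3]=8)
best[7] = 18  (first piece 1, then best[6]=16)
best[8] = 20  (first piece 1, then best[7]=18)
best[9] = 24  (first piece 3, then best[6]=16)
best[10] = 26  (first piece 1, then best[9]=24)
One optimal cutting: 3 + 3 + 3 + 1 → $8 + $8 + $8 + $2 = $26.

26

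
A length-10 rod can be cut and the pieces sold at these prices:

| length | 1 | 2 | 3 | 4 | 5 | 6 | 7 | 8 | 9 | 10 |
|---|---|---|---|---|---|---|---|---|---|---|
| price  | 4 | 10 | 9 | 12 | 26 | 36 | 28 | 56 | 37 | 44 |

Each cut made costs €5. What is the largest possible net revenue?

Consider every possible first cut. r[k] is the best of p[i]+r[k−i] over all sellable i≤k, charging 5 whenever i<k.
r[1] = 4
r[2] = max(4+4-5, 10+0) = 10
r[3] = max(4+10-5, 10+4-5, 9+0) = 9
r[4] = max(4+9-5, 10+10-5, 9+4-5, 12+0) = 15
r[5] = max(4+15-5, 10+9-5, 9+10-5, 12+4-5, 26+0) = 26
r[6] = max(4+26-5, 10+15-5, 9+9-5, 12+10-5, 26+4-5, 36+0) = 36
r[7] = max(4+36-5, 10+26-5, 9+15-5, …, 36+4-5, 28+0) = 35
r[8] = max(4+35-5, 10+36-5, 9+26-5, …, 28+4-5, 56+0) = 56
r[9] = max(4+56-5, 10+35-5, 9+36-5, …, 56+4-5, 37+0) = 55
r[10] = max(4+55-5, 10+56-5, 9+35-5, …, 37+4-5, 44+0) = 61
One optimal plan: pieces 8 + 2 (1 cut) → €66 − €5 = €61.

61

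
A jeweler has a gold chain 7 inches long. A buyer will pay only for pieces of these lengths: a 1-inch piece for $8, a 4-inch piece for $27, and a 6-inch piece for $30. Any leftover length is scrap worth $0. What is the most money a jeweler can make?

56

Consider every possible first cut. f[k] is the best of p[i]+f[k−i] over all sellable i≤k.
f[1] = 8
f[2] = 16  (first piece 1, then f[1]=8)
f[3] = 24  (first piece 1, then f[2]=16)
f[4] = max(8+24, 27+0) = 32
f[5] = max(8+32, 27+8) = 40
f[6] = max(8+40, 27+16, 30+0) = 48
f[7] = max(8+48, 27+24, 30+8) = 56
One optimal cutting: 1 + 1 + 1 + 1 + 1 + 1 + 1 → $56.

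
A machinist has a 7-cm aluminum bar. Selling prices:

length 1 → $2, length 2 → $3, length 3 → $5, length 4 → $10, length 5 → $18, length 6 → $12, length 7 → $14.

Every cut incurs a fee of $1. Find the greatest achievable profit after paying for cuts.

20

Let v[k] be the best obtainable value from length k. For each k, try every first piece i and keep the best of price[i] + v[k−i] minus the 1 cut fee when i<k.
v[1] = 2
v[2] = max(2+2-1, 3+0) = 3
v[3] = max(2+3-1, 3+2-1, 5+0) = 5
v[4] = max(2+5-1, 3+3-1, 5+2-1, 10+0) = 10
v[5] = max(2+10-1, 3+5-1, 5+3-1, 10+2-1, 18+0) = 18
v[6] = max(2+18-1, 3+10-1, 5+5-1, 10+3-1, 18+2-1, 12+0) = 19
v[7] = max(2+19-1, 3+18-1, 5+10-1, …, 12+2-1, 14+0) = 20
One optimal plan: pieces 5 + 1 + 1 (2 cuts) → $22 − $2 = $20.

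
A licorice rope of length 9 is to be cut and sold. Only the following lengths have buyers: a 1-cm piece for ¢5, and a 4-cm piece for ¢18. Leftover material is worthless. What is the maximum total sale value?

45

Let f[k] be the best obtainable value from length k. For each k, try every first piece i and keep the best of price[i] + f[k−i].
f[1] = 5
f[2] = 10  (first piece 1, then f[1]=5)
f[3] = 15  (first piece 1, then f[2]=10)
f[4] = 20  (first piece 1, then f[3]=15)
f[5] = 25  (first piece 1, then f[4]=20)
f[6] = 30  (first piece 1, then f[5]=25)
f[7] = 35  (first piece 1, then f[6]=30)
f[8] = 40  (first piece 1, then f[7]=35)
f[9] = 45  (first piece 1, then f[8]=40)
One optimal cutting: 1 + 1 + 1 + 1 + 1 + 1 + 1 + 1 + 1 → ¢45.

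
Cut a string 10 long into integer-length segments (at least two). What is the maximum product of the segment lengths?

36

Fill P[k] for k=2..10: at each k try every first piece i and multiply by the better of (k−i) uncut or P[k−i].
P[2] = 1*max(1,0) = 1*1 = 1
P[3] = 1*max(2,1) = 1*2 = 2
P[4] = 2*max(2,1) = 2*2 = 4
P[5] = 2*max(3,2) = 2*3 = 6
P[6] = 3*max(3,2) = 3*3 = 9
P[7] = 2*max(5,6) = 2*6 = 12
P[8] = 2*max(6,9) = 2*9 = 18
P[9] = 3*max(6,9) = 3*9 = 27
P[10] = 2*max(8,18) = 2*18 = 36
One optimal split: 3 + 3 + 2 + 2; product 3*3*2*2 = 36.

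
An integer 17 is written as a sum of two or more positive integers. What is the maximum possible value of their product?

486

Let g[k] be the best product for length k (with at least one cut). For each first piece i, the rest contributes max(k−i, g[k−i]).
g[2] = 1×max(1,0) = 1×1 = 1
g[3] = 1×max(2,1) = 1×2 = 2
g[4] = 2×max(2,1) = 2×2 = 4
g[5] = 2×max(3,2) = 2×3 = 6
g[6] = 3×max(3,2) = 3×3 = 9
g[7] = 2×max(5,6) = 2×6 = 12
g[8] = 2×max(6,9) = 2×9 = 18
g[9] = 3×max(6,9) = 3×9 = 27
g[10] = 2×max(8,18) = 2×18 = 36
g[11] = 2×max(9,27) = 2×27 = 54
g[12] = 3×max(9,27) = 3×27 = 81
g[13] = 2×max(11,54) = 2×54 = 108
g[14] = 2×max(12,81) = 2×81 = 162
g[15] = 3×max(12,81) = 3×81 = 243
g[16] = 2×max(14,162) = 2×162 = 324
g[17] = 2×max(15,243) = 2×243 = 486
One optimal split: 3 + 3 + 3 + 3 + 3 + 2; product 3×3×3×3×3×2 = 486.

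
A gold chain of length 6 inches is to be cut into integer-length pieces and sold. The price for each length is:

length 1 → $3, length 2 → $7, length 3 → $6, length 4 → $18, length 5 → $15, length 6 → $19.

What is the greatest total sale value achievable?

Consider every possible first cut. r[k] is the best of p[i]+r[k−i] over all sellable i≤k.
r[1] = 3
r[2] = 7
r[3] = 10  (first piece 1, then r[2]=7)
r[4] = 18
r[5] = 21  (first piece 1, then r[4]=18)
r[6] = 25  (first piece 2, then r[4]=18)
One optimal cutting: 4 + 2 → $18 + $7 = $25.

25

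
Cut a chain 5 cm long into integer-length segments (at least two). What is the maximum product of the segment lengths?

6

Let P[k] be the best product for length k (with at least one cut). For each first piece i, the rest contributes max(k−i, P[k−i]).
P[2] = 1·max(1,0) = 1·1 = 1
P[3] = max(1·2, 2·1) = 2
P[4] = max(1·3, 2·2, 3·1) = 4
P[5] = max(1·4, 2·3, 3·2, 4·1) = 6
One optimal split: 3 + 2; product 3·2 = 6.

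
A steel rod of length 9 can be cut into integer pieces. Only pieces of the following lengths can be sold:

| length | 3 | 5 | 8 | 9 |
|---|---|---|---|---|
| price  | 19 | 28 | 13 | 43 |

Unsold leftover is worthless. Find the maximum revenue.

57

Build f[k] bottom-up: f[k] = max over allowed piece i of (p[i] + f[k−i]).
f[1] = 0
f[2] = 0
f[3] = 19
f[4] = 19
f[5] = 28
f[6] = 38  (first piece 3, then f[3]=19)
f[7] = 38
f[8] = 47  (first piece 3, then f[5]=28)
f[9] = 57  (first piece 3, then f[6]=38)
One optimal cutting: 3 + 3 + 3 → $57.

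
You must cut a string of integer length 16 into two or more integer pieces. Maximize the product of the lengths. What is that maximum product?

324

Fill g[k] for k=2..16: at each k try every first piece i and multiply by the better of (k−i) uncut or g[k−i].
g[2] = 1*max(1,0) = 1*1 = 1
g[3] = 1*max(2,1) = 1*2 = 2
g[4] = 2*max(2,1) = 2*2 = 4
g[5] = 2*max(3,2) = 2*3 = 6
g[6] = 3*max(3,2) = 3*3 = 9
g[7] = 2*max(5,6) = 2*6 = 12
g[8] = 2*max(6,9) = 2*9 = 18
g[9] = 3*max(6,9) = 3*9 = 27
g[10] = 2*max(8,18) = 2*18 = 36
g[11] = 2*max(9,27) = 2*27 = 54
g[12] = 3*max(9,27) = 3*27 = 81
g[13] = 2*max(11,54) = 2*54 = 108
g[14] = 2*max(12,81) = 2*81 = 162
g[15] = 3*max(12,81) = 3*81 = 243
g[16] = 2*max(14,162) = 2*162 = 324
One optimal split: 3 + 3 + 3 + 3 + 2 + 2; product 3*3*3*3*2*2 = 324.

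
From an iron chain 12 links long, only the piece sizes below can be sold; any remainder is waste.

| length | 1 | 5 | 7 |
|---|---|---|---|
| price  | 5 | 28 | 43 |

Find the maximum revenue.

Build r[k] bottom-up: r[k] = max over allowed piece i of (p[i] + r[k−i]).
r[1] = 5
r[2] = 10  (first piece 1, then r[1]=5)
r[3] = 15  (first piece 1, then r[2]=10)
r[4] = 20  (first piece 1, then r[3]=15)
r[5] = max(5+20, 28+0) = 28
r[6] = max(5+28, 28+5) = 33
r[7] = max(5+33, 28+10, 43+0) = 43
r[8] = max(5+43, 28+15, 43+5) = 48
r[9] = max(5+48, 28+20, 43+10) = 53
r[10] = max(5+53, 28+28, 43+15) = 58
r[11] = max(5+58, 28+33, 43+20) = 63
r[12] = max(5+63, 28+43, 43+28) = 71
One optimal cutting: 7 + 5 → $71.

71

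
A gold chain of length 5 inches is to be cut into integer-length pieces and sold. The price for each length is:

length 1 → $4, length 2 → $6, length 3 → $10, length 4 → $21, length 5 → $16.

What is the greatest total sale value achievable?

Let R[k] be the best obtainable value from length k. For each k, try every first piece i and keep the best of price[i] + R[k−i].
R[1] = 4
R[2] = 8  (first piece 1, then R[1]=4)
R[3] = 12  (first piece 1, then R[2]=8)
R[4] = 21
R[5] = 25  (first piece 1, then R[4]=21)
One optimal cutting: 4 + 1 → $21 + $4 = $25.

25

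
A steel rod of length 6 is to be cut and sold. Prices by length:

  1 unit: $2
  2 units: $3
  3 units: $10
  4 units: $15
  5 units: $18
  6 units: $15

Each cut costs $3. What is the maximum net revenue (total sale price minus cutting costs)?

Consider every possible first cut. v[k] is the best of p[i]+v[k−i] over all sellable i≤k, charging 3 whenever i<k.
v[1] = 2
v[2] = max(2+2-3, 3+0) = 3
v[3] = max(2+3-3, 3+2-3, 10+0) = 10
v[4] = max(2+10-3, 3+3-3, 10+2-3, 15+0) = 15
v[5] = max(2+15-3, 3+10-3, 10+3-3, 15+2-3, 18+0) = 18
v[6] = max(2+18-3, 3+15-3, 10+10-3, 15+3-3, 18+2-3, 15+0) = 17
One optimal plan: pieces 5 + 1 (1 cut) → $20 − $3 = $17.

17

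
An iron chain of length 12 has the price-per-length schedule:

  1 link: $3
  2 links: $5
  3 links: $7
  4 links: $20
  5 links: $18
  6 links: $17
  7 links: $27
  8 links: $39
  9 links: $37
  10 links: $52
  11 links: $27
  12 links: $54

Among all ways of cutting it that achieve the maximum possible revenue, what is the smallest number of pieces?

Build r[k] bottom-up: r[k] = max over allowed piece i of (p[i] + r[k−i]).
r[1] = 3
r[2] = max(3+3, 5+0) = 6
r[3] = max(3+6, 5+3, 7+0) = 9
r[4] = max(3+9, 5+6, 7+3, 20+0) = 20
r[5] = max(3+20, 5+9, 7+6, 20+3, 18+0) = 23
r[6] = max(3+23, 5+20, 7+9, 20+6, 18+3, 17+0) = 26
r[7] = max(3+26, 5+23, 7+20, …, 17+3, 27+0) = 29
r[8] = max(3+29, 5+26, 7+23, …, 27+3, 39+0) = 40
r[9] = max(3+40, 5+29, 7+26, …, 39+3, 37+0) = 43
r[10] = max(3+43, 5+40, 7+29, …, 37+3, 52+0) = 52
r[11] = max(3+52, 5+43, 7+40, …, 52+3, 27+0) = 55
r[12] = max(3+55, 5+52, 7+43, …, 27+3, 54+0) = 60
Maximum revenue is $60.
Now minimize piece count subject to staying optimal: for each k, pieces[k] = 1 + min over i with p[i]+r[k−i]=r[k] of pieces[k−i].
pieces[9] = 3
pieces[10] = 1
pieces[11] = 2
pieces[12] = 3

3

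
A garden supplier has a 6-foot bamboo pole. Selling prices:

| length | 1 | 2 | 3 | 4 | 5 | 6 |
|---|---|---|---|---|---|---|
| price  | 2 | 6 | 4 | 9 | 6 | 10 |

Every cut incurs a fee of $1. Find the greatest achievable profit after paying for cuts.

16

Let r[k] be the best obtainable value from length k. For each k, try every first piece i and keep the best of price[i] + r[k−i] minus the 1 cut fee when i<k.
r[1] = 2
r[2] = 6
r[3] = 7  (first piece 1, then r[2]=6)
r[4] = 11  (first piece 2, then r[2]=6)
r[5] = 12  (first piece 1, then r[4]=11)
r[6] = 16  (first piece 2, then r[4]=11)
One optimal plan: pieces 2 + 2 + 2 (2 cuts) → $18 − $2 = $16.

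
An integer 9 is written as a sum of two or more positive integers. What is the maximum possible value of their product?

27

Let prod[k] be the best product for length k (with at least one cut). For each first piece i, the rest contributes max(k−i, prod[k−i]).
prod[2] = 1·max(1,0) = 1·1 = 1
prod[3] = 1·max(2,1) = 1·2 = 2
prod[4] = 2·max(2,1) = 2·2 = 4
prod[5] = 2·max(3,2) = 2·3 = 6
prod[6] = 3·max(3,2) = 3·3 = 9
prod[7] = 2·max(5,6) = 2·6 = 12
prod[8] = 2·max(6,9) = 2·9 = 18
prod[9] = 3·max(6,9) = 3·9 = 27
One optimal split: 3 + 3 + 3; product 3·3·3 = 27.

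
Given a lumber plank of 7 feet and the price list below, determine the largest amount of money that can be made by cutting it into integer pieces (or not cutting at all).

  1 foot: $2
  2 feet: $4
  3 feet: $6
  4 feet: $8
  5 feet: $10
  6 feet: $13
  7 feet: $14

15

Consider every possible first cut. v[k] is the best of p[i]+v[k−i] over all sellable i≤k.
v[1] = 2
v[2] = max(2+2, 4+0) = 4
v[3] = max(2+4, 4+2, 6+0) = 6
v[4] = max(2+6, 4+4, 6+2, 8+0) = 8
v[5] = max(2+8, 4+6, 6+4, 8+2, 10+0) = 10
v[6] = max(2+10, 4+8, 6+6, 8+4, 10+2, 13+0) = 13
v[7] = max(2+13, 4+10, 6+8, …, 13+2, 14+0) = 15
One optimal cutting: 6 + 1 → $13 + $2 = $15.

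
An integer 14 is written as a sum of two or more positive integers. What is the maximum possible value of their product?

162

Define prod[k] = max over 1≤i<k of i · max(k−i, prod[k−i]); the inner max lets the remainder stay uncut if that's better.
Small cases: prod[2]=1, prod[3]=2, prod[4]=4, prod[5]=6, prod[6]=9, prod[7]=12.
prod[8] = max(1×12, 2×9, 3×6, …, 6×2, 7×1) = 18
prod[9] = max(1×18, 2×12, 3×9, …, 7×2, 8×1) = 27
prod[10] = max(1×27, 2×18, 3×12, …, 8×2, 9×1) = 36
prod[11] = max(1×36, 2×27, 3×18, …, 9×2, 10×1) = 54
prod[12] = max(1×54, 2×36, 3×27, …, 10×2, 11×1) = 81
prod[13] = max(1×81, 2×54, 3×36, …, 11×2, 12×1) = 108
prod[14] = max(1×108, 2×81, 3×54, …, 12×2, 13×1) = 162
One optimal split: 3 + 3 + 3 + 3 + 2; product 3×3×3×3×2 = 162.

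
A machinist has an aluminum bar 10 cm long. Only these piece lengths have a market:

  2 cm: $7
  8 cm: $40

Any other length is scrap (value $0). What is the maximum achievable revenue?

47

Consider every possible first cut. best[k] is the best of p[i]+best[k−i] over all sellable i≤k.
best[1] = 0
best[2] = 7
best[3] = 7
best[4] = 14  (first piece 2, then best[2]=7)
best[5] = 14
best[6] = 21  (first piece 2, then best[4]=14)
best[7] = 21
best[8] = max(7+21, 40+0) = 40
best[9] = max(7+21, 40+0) = 40
best[10] = max(7+40, 40+7) = 47
One optimal cutting: 8 + 2 → $47.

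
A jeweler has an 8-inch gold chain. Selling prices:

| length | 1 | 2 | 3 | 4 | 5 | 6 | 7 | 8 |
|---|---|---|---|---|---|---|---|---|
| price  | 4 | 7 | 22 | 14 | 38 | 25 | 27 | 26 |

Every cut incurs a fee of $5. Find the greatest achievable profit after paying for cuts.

55

Let r[k] be the best obtainable value from length k. For each k, try every first piece i and keep the best of price[i] + r[k−i] minus the 5 cut fee when i<k.
r[1] = 4
r[2] = max(4+4-5, 7+0) = 7
r[3] = max(4+7-5, 7+4-5, 22+0) = 22
r[4] = max(4+22-5, 7+7-5, 22+4-5, 14+0) = 21
r[5] = max(4+21-5, 7+22-5, 22+7-5, 14+4-5, 38+0) = 38
r[6] = max(4+38-5, 7+21-5, 22+22-5, 14+7-5, 38+4-5, 25+0) = 39
r[7] = max(4+39-5, 7+38-5, 22+21-5, …, 25+4-5, 27+0) = 40
r[8] = max(4+40-5, 7+39-5, 22+38-5, …, 27+4-5, 26+0) = 55
One optimal plan: pieces 5 + 3 (1 cut) → $60 − $5 = $55.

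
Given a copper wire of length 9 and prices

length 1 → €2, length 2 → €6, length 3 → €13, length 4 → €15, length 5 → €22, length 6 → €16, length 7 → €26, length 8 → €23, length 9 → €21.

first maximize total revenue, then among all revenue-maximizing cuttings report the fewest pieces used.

Let r[k] be the best obtainable value from length k. For each k, try every first piece i and keep the best of price[i] + r[k−i].
r[1] = 2
r[2] = max(2+2, 6+0) = 6
r[3] = max(2+6, 6+2, 13+0) = 13
r[4] = max(2+13, 6+6, 13+2, 15+0) = 15
r[5] = max(2+15, 6+13, 13+6, 15+2, 22+0) = 22
r[6] = max(2+22, 6+15, 13+13, 15+6, 22+2, 16+0) = 26
r[7] = max(2+26, 6+22, 13+15, …, 16+2, 26+0) = 28
r[8] = max(2+28, 6+26, 13+22, …, 26+2, 23+0) = 35
r[9] = max(2+35, 6+28, 13+26, …, 23+2, 21+0) = 39
Maximum revenue is €39.
Now minimize piece count subject to staying optimal: for each k, pieces[k] = 1 + min over i with p[i]+r[k−i]=r[k] of pieces[k−i].
pieces[6] = 2
pieces[7] = 2
pieces[8] = 2
pieces[9] = 3

3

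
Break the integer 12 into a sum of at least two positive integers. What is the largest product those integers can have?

81

Fill f[k] for k=2..12: at each k try every first piece i and multiply by the better of (k−i) uncut or f[k−i].
f[2] = 1*max(1,0) = 1*1 = 1
f[3] = 1*max(2,1) = 1*2 = 2
f[4] = 2*max(2,1) = 2*2 = 4
f[5] = 2*max(3,2) = 2*3 = 6
f[6] = 3*max(3,2) = 3*3 = 9
f[7] = 2*max(5,6) = 2*6 = 12
f[8] = 2*max(6,9) = 2*9 = 18
f[9] = 3*max(6,9) = 3*9 = 27
f[10] = 2*max(8,18) = 2*18 = 36
f[11] = 2*max(9,27) = 2*27 = 54
f[12] = 3*max(9,27) = 3*27 = 81
One optimal split: 3 + 3 + 3 + 3; product 3*3*3*3 = 81.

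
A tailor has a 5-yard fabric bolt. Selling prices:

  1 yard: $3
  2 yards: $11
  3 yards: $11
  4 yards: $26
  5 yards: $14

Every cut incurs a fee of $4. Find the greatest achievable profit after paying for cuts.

Build r[k] bottom-up: r[k] = max over allowed piece i of (p[i] + r[k−i]) − 4 per cut.
r[1] = 3
r[2] = max(3+3-4, 11+0) = 11
r[3] = max(3+11-4, 11+3-4, 11+0) = 11
r[4] = max(3+11-4, 11+11-4, 11+3-4, 26+0) = 26
r[5] = max(3+26-4, 11+11-4, 11+11-4, 26+3-4, 14+0) = 25
One optimal plan: pieces 4 + 1 (1 cut) → $29 − $4 = $25.

25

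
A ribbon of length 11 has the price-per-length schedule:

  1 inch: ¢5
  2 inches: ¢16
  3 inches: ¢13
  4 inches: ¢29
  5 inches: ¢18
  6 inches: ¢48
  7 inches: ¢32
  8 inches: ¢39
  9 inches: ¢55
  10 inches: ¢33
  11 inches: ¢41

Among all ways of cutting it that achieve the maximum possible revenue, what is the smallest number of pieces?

4

Let r[k] be the best obtainable value from length k. For each k, try every first piece i and keep the best of price[i] + r[k−i].
r[1] = 5
r[2] = max(5+5, 16+0) = 16
r[3] = max(5+16, 16+5, 13+0) = 21
r[4] = max(5+21, 16+16, 13+5, 29+0) = 32
r[5] = max(5+32, 16+21, 13+16, 29+5, 18+0) = 37
r[6] = max(5+37, 16+32, 13+21, 29+16, 18+5, 48+0) = 48
r[7] = max(5+48, 16+37, 13+32, …, 48+5, 32+0) = 53
r[8] = max(5+53, 16+48, 13+37, …, 32+5, 39+0) = 64
r[9] = max(5+64, 16+53, 13+48, …, 39+5, 55+0) = 69
r[10] = max(5+69, 16+64, 13+53, …, 55+5, 33+0) = 80
r[11] = max(5+80, 16+69, 13+64, …, 33+5, 41+0) = 85
Maximum revenue is ¢85.
Now minimize piece count subject to staying optimal: for each k, pieces[k] = 1 + min over i with p[i]+r[k−i]=r[k] of pieces[k−i].
pieces[8] = 2
pieces[9] = 3
pieces[10] = 3
pieces[11] = 4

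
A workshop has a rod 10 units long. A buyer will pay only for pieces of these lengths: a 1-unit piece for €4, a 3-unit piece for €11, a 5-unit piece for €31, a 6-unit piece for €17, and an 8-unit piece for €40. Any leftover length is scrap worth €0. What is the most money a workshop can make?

62

Build r[k] bottom-up: r[k] = max over allowed piece i of (p[i] + r[k−i]).
r[1] = 4
r[2] = 8  (first piece 1, then r[1]=4)
r[3] = max(4+8, 11+0) = 12
r[4] = max(4+12, 11+4) = 16
r[5] = max(4+16, 11+8, 31+0) = 31
r[6] = max(4+31, 11+12, 31+4, 17+0) = 35
r[7] = max(4+35, 11+16, 31+8, 17+4) = 39
r[8] = max(4+39, 11+31, 31+12, 17+8, 40+0) = 43
r[9] = max(4+43, 11+35, 31+16, 17+12, 40+4) = 47
r[10] = max(4+47, 11+39, 31+31, 17+16, 40+8) = 62
One optimal cutting: 5 + 5 → €62.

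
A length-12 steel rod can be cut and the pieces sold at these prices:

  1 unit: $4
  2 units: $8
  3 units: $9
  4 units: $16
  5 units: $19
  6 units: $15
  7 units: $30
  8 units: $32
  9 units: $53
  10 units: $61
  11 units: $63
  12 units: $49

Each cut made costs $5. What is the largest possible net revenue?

Consider every possible first cut. r[k] is the best of p[i]+r[k−i] over all sellable i≤k, charging 5 whenever i<k.
r[1] = 4
r[2] = 8
r[3] = 9
r[4] = 16
r[5] = 19
r[6] = 19  (first piece 2, then r[4]=16)
r[7] = 30
r[8] = 32
r[9] = 53
r[10] = 61
r[11] = 63
r[12] = 64  (first piece 2, then r[10]=61)
One optimal plan: pieces 10 + 2 (1 cut) → $69 − $5 = $64.

64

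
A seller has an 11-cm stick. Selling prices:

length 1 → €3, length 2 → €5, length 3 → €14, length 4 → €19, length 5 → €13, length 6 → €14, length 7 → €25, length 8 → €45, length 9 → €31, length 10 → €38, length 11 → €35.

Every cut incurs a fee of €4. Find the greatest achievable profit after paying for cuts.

55

Build r[k] bottom-up: r[k] = max over allowed piece i of (p[i] + r[k−i]) − 4 per cut.
r[1] = 3
r[2] = 5
r[3] = 14
r[4] = 19
r[5] = 18  (first piece 1, then r[4]=19)
r[6] = 24  (first piece 3, then r[3]=14)
r[7] = 29  (first piece 3, then r[4]=19)
r[8] = 45
r[9] = 44  (first piece 1, then r[8]=45)
r[10] = 46  (first piece 2, then r[8]=45)
r[11] = 55  (first piece 3, then r[8]=45)
One optimal plan: pieces 8 + 3 (1 cut) → €59 − €4 = €55.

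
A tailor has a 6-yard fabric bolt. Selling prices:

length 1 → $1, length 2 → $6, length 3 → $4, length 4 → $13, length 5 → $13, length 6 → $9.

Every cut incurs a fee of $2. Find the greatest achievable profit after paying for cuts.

17

Build v[k] bottom-up: v[k] = max over allowed piece i of (p[i] + v[k−i]) − 2 per cut.
v[1] = 1
v[2] = max(1+1-2, 6+0) = 6
v[3] = max(1+6-2, 6+1-2, 4+0) = 5
v[4] = max(1+5-2, 6+6-2, 4+1-2, 13+0) = 13
v[5] = max(1+13-2, 6+5-2, 4+6-2, 13+1-2, 13+0) = 13
v[6] = max(1+13-2, 6+13-2, 4+5-2, 13+6-2, 13+1-2, 9+0) = 17
One optimal plan: pieces 4 + 2 (1 cut) → $19 − $2 = $17.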